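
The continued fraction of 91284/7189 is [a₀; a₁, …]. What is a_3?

91284 = 12·7189 + 5016   →  a_0 = 12
7189 = 1·5016 + 2173   →  a_1 = 1
5016 = 2·2173 + 670   →  a_2 = 2
2173 = 3·670 + 163   →  a_3 = 3

3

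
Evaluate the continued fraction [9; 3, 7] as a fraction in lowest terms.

Using pₖ = aₖpₖ₋₁ + pₖ₋₂ and qₖ = aₖqₖ₋₁ + qₖ₋₂:
  k=0: a=9, p=9, q=1
  k=1: a=3, p=28, q=3
  k=2: a=7, p=205, q=22

205/22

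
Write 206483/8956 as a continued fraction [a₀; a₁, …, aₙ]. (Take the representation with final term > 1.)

206483 = 23·8956 + 495
8956 = 18·495 + 46
495 = 10·46 + 35
46 = 1·35 + 11
35 = 3·11 + 2
11 = 5·2 + 1
2 = 2·1 + 0  (stop)
So 206483/8956 = [23; 18, 10, 1, 3, 5, 2].

[23; 18, 10, 1, 3, 5, 2]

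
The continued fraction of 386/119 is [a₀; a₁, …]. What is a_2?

386 = 3·119 + 29   →  a_0 = 3
119 = 4·29 + 3   →  a_1 = 4
29 = 9·3 + 2   →  a_2 = 9

9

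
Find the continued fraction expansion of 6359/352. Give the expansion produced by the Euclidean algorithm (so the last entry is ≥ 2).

6359 = 18*352 + 23
352 = 15*23 + 7
23 = 3*7 + 2
7 = 3*2 + 1
2 = 2*1 + 0  (stop)
So 6359/352 = [18; 15, 3, 3, 2].

[18; 15, 3, 3, 2]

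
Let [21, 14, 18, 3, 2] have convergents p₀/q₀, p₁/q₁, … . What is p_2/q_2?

5331/253

Using pₖ = aₖpₖ₋₁ + pₖ₋₂, qₖ = aₖqₖ₋₁ + qₖ₋₂ (with p₋₁=1, p₋₂=0, q₋₁=0, q₋₂=1):
  k=0: a=21, p=21, q=1
  k=1: a=14, p=295, q=14
  k=2: a=18, p=5331, q=253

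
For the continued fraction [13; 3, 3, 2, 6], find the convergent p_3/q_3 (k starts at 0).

Using pₖ = aₖpₖ₋₁ + pₖ₋₂, qₖ = aₖqₖ₋₁ + qₖ₋₂ (with p₋₁=1, p₋₂=0, q₋₁=0, q₋₂=1):
  k=0: a=13, p=13, q=1
  k=1: a=3, p=40, q=3
  k=2: a=3, p=133, q=10
  k=3: a=2, p=306, q=23

306/23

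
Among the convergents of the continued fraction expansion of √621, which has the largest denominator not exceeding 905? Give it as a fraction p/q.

√621 = [24; 1, 11, 2, 11, 1, 48, …] (period length 6).
Convergents:
  p_0/q_0 = 24/1
  p_1/q_1 = 25/1
  p_2/q_2 = 299/12
  p_3/q_3 = 623/25
  p_4/q_4 = 7152/287
  p_5/q_5 = 7775/312
  p_6/q_6 = 380352/15263
q_5 = 312 ≤ 905 < 15263 = q_6, so the answer is 7775/312.

7775/312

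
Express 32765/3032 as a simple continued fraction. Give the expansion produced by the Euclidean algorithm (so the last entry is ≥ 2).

32765 = 10×3032 + 2445
3032 = 1×2445 + 587
2445 = 4×587 + 97
587 = 6×97 + 5
97 = 19×5 + 2
5 = 2×2 + 1
2 = 2×1 + 0  (stop)
So 32765/3032 = [10; 1, 4, 6, 19, 2, 2].

[10; 1, 4, 6, 19, 2, 2]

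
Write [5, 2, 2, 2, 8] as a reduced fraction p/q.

Using pₖ = aₖpₖ₋₁ + pₖ₋₂ and qₖ = aₖqₖ₋₁ + qₖ₋₂:
  k=0: a=5, p=5, q=1
  k=1: a=2, p=11, q=2
  k=2: a=2, p=27, q=5
  k=3: a=2, p=65, q=12
  k=4: a=8, p=547, q=101

547/101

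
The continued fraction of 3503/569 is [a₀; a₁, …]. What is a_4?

1

3503 = 6·569 + 89   →  a_0 = 6
569 = 6·89 + 35   →  a_1 = 6
89 = 2·35 + 19   →  a_2 = 2
35 = 1·19 + 16   →  a_3 = 1
19 = 1·16 + 3   →  a_4 = 1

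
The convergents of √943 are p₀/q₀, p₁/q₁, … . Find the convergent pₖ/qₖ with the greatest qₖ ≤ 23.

522/17

√943 = [30; 1, 2, 2, 2, 1, 60, …] (period length 6).
Convergents:
  p_0/q_0 = 30/1
  p_1/q_1 = 31/1
  p_2/q_2 = 92/3
  p_3/q_3 = 215/7
  p_4/q_4 = 522/17
  p_5/q_5 = 737/24
q_4 = 17 ≤ 23 < 24 = q_5, so the answer is 522/17.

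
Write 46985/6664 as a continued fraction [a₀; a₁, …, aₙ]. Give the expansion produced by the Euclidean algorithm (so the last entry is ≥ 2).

[7; 19, 1, 3, 2, 3, 3, 3]

46985 = 7*6664 + 337
6664 = 19*337 + 261
337 = 1*261 + 76
261 = 3*76 + 33
76 = 2*33 + 10
33 = 3*10 + 3
10 = 3*3 + 1
3 = 3*1 + 0  (stop)
So 46985/6664 = [7; 19, 1, 3, 2, 3, 3, 3].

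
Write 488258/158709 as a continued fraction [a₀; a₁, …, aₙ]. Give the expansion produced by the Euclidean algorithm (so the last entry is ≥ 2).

488258 = 3×158709 + 12131
158709 = 13×12131 + 1006
12131 = 12×1006 + 59
1006 = 17×59 + 3
59 = 19×3 + 2
3 = 1×2 + 1
2 = 2×1 + 0  (stop)
So 488258/158709 = [3; 13, 12, 17, 19, 1, 2].

[3; 13, 12, 17, 19, 1, 2]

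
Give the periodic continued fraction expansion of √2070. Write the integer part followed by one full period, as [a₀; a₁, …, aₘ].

a₀ = ⌊√2070⌋ = 45.
With m₀=0, d₀=1 and mₖ₊₁ = dₖaₖ − mₖ, dₖ₊₁ = (n − mₖ₊₁²)/dₖ, aₖ₊₁ = ⌊(a₀+mₖ₊₁)/dₖ₊₁⌋:
  k=1: m=45, d=45, a=2
  k=2: m=45, d=1, a=90
d=1 and a=2a₀=90 at k=2, so the next step gives (m, d) = (45, 45) again — its k=1 value — and the period has length 2.

[45; 2, 90]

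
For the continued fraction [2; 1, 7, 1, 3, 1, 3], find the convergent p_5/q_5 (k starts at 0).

Using pₖ = aₖpₖ₋₁ + pₖ₋₂, qₖ = aₖqₖ₋₁ + qₖ₋₂ (with p₋₁=1, p₋₂=0, q₋₁=0, q₋₂=1):
  k=0: a=2, p=2, q=1
  k=1: a=1, p=3, q=1
  k=2: a=7, p=23, q=8
  k=3: a=1, p=26, q=9
  k=4: a=3, p=101, q=35
  k=5: a=1, p=127, q=44

127/44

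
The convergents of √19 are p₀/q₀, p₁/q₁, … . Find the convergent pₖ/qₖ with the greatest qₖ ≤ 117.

√19 = [4; 2, 1, 3, 1, 2, 8, …] (period length 6).
Convergents:
  p_0/q_0 = 4/1
  p_1/q_1 = 9/2
  p_2/q_2 = 13/3
  p_3/q_3 = 48/11
  p_4/q_4 = 61/14
  p_5/q_5 = 170/39
  p_6/q_6 = 1421/326
q_5 = 39 ≤ 117 < 326 = q_6, so the answer is 170/39.

170/39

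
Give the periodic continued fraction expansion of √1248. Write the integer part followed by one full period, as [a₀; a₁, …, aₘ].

[35; 3, 17, 3, 70]

a₀ = ⌊√1248⌋ = 35.
With m₀=0, d₀=1 and mₖ₊₁ = dₖaₖ − mₖ, dₖ₊₁ = (n − mₖ₊₁²)/dₖ, aₖ₊₁ = ⌊(a₀+mₖ₊₁)/dₖ₊₁⌋:
  k=1: m=35, d=23, a=3
  k=2: m=34, d=4, a=17
  k=3: m=34, d=23, a=3
  k=4: m=35, d=1, a=70
d=1 and a=2a₀=70 at k=4, so the next step gives (m, d) = (35, 23) again — its k=1 value — and the period has length 4.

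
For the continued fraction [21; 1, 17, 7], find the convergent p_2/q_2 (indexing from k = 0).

Using pₖ = aₖpₖ₋₁ + pₖ₋₂, qₖ = aₖqₖ₋₁ + qₖ₋₂ (with p₋₁=1, p₋₂=0, q₋₁=0, q₋₂=1):
  k=0: a=21, p=21, q=1
  k=1: a=1, p=22, q=1
  k=2: a=17, p=395, q=18

395/18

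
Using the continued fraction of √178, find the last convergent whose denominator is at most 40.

507/38

√178 = [13; 2, 1, 12, 1, 2, 26, …] (period length 6).
Convergents:
  p_0/q_0 = 13/1
  p_1/q_1 = 27/2
  p_2/q_2 = 40/3
  p_3/q_3 = 507/38
  p_4/q_4 = 547/41
q_3 = 38 ≤ 40 < 41 = q_4, so the answer is 507/38.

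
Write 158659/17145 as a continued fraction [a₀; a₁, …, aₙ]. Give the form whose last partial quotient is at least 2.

[9; 3, 1, 15, 15, 18]

158659 = 9·17145 + 4354
17145 = 3·4354 + 4083
4354 = 1·4083 + 271
4083 = 15·271 + 18
271 = 15·18 + 1
18 = 18·1 + 0  (stop)
So 158659/17145 = [9; 3, 1, 15, 15, 18].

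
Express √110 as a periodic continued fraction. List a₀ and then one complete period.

[10; 2, 20]

a₀ = ⌊√110⌋ = 10.
With m₀=0, d₀=1 and mₖ₊₁ = dₖaₖ − mₖ, dₖ₊₁ = (n − mₖ₊₁²)/dₖ, aₖ₊₁ = ⌊(a₀+mₖ₊₁)/dₖ₊₁⌋:
  k=1: m=10, d=10, a=2
  k=2: m=10, d=1, a=20
d=1 and a=2a₀=20 at k=2, so the next step gives (m, d) = (10, 10) again — its k=1 value — and the period has length 2.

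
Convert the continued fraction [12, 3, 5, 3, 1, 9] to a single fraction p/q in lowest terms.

Using pₖ = aₖpₖ₋₁ + pₖ₋₂ and qₖ = aₖqₖ₋₁ + qₖ₋₂:
  k=0: a=12, p=12, q=1
  k=1: a=3, p=37, q=3
  k=2: a=5, p=197, q=16
  k=3: a=3, p=628, q=51
  k=4: a=1, p=825, q=67
  k=5: a=9, p=8053, q=654

8053/654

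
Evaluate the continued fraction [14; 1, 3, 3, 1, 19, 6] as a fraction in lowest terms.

30017/2033

Fold from the inside: start with 6/1.
  19 + 1/6 = 115/6
  1 + 6/115 = 121/115
  3 + 115/121 = 478/121
  3 + 121/478 = 1555/478
  1 + 478/1555 = 2033/1555
  14 + 1555/2033 = 30017/2033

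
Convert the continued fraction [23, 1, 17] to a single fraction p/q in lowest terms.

Using pₖ = aₖpₖ₋₁ + pₖ₋₂ and qₖ = aₖqₖ₋₁ + qₖ₋₂:
  k=0: a=23, p=23, q=1
  k=1: a=1, p=24, q=1
  k=2: a=17, p=431, q=18

431/18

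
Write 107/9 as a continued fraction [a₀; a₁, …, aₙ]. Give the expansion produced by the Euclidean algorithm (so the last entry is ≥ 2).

107 = 11·9 + 8
9 = 1·8 + 1
8 = 8·1 + 0  (stop)
So 107/9 = [11; 1, 8].

[11; 1, 8]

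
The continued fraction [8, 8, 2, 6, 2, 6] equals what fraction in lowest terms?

Fold from the inside: start with 6/1.
  2 + 1/6 = 13/6
  6 + 6/13 = 84/13
  2 + 13/84 = 181/84
  8 + 84/181 = 1532/181
  8 + 181/1532 = 12437/1532

12437/1532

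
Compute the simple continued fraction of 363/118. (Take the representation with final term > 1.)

[3; 13, 9]

363 = 3·118 + 9
118 = 13·9 + 1
9 = 9·1 + 0  (stop)
So 363/118 = [3; 13, 9].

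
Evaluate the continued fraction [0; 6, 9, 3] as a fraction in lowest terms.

28/171

Fold from the inside: start with 3/1.
  9 + 1/3 = 28/3
  6 + 3/28 = 171/28
  0 + 28/171 = 28/171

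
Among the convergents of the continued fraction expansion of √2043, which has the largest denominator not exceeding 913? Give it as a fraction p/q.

20385/451

√2043 = [45; 5, 90, …] (period length 2).
Convergents:
  p_0/q_0 = 45/1
  p_1/q_1 = 226/5
  p_2/q_2 = 20385/451
  p_3/q_3 = 102151/2260
q_2 = 451 ≤ 913 < 2260 = q_3, so the answer is 20385/451.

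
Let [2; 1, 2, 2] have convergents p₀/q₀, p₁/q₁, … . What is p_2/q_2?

Using pₖ = aₖpₖ₋₁ + pₖ₋₂, qₖ = aₖqₖ₋₁ + qₖ₋₂ (with p₋₁=1, p₋₂=0, q₋₁=0, q₋₂=1):
  k=0: a=2, p=2, q=1
  k=1: a=1, p=3, q=1
  k=2: a=2, p=8, q=3

8/3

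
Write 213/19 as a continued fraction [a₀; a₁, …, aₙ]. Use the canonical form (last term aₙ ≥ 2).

213 = 11*19 + 4
19 = 4*4 + 3
4 = 1*3 + 1
3 = 3*1 + 0  (stop)
So 213/19 = [11; 4, 1, 3].

[11; 4, 1, 3]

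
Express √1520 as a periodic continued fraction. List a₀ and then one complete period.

[38; 1, 76]

a₀ = ⌊√1520⌋ = 38.
With m₀=0, d₀=1 and mₖ₊₁ = dₖaₖ − mₖ, dₖ₊₁ = (n − mₖ₊₁²)/dₖ, aₖ₊₁ = ⌊(a₀+mₖ₊₁)/dₖ₊₁⌋:
  k=1: m=38, d=76, a=1
  k=2: m=38, d=1, a=76
d=1 and a=2a₀=76 at k=2, so the next step gives (m, d) = (38, 76) again — its k=1 value — and the period has length 2.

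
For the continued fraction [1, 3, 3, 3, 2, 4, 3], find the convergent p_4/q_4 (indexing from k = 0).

99/76

Using pₖ = aₖpₖ₋₁ + pₖ₋₂, qₖ = aₖqₖ₋₁ + qₖ₋₂ (with p₋₁=1, p₋₂=0, q₋₁=0, q₋₂=1):
  k=0: a=1, p=1, q=1
  k=1: a=3, p=4, q=3
  k=2: a=3, p=13, q=10
  k=3: a=3, p=43, q=33
  k=4: a=2, p=99, q=76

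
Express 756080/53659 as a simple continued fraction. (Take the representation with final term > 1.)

756080 = 14*53659 + 4854
53659 = 11*4854 + 265
4854 = 18*265 + 84
265 = 3*84 + 13
84 = 6*13 + 6
13 = 2*6 + 1
6 = 6*1 + 0  (stop)
So 756080/53659 = [14; 11, 18, 3, 6, 2, 6].

[14; 11, 18, 3, 6, 2, 6]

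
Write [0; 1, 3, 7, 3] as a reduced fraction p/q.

Using pₖ = aₖpₖ₋₁ + pₖ₋₂ and qₖ = aₖqₖ₋₁ + qₖ₋₂:
  k=0: a=0, p=0, q=1
  k=1: a=1, p=1, q=1
  k=2: a=3, p=3, q=4
  k=3: a=7, p=22, q=29
  k=4: a=3, p=69, q=91

69/91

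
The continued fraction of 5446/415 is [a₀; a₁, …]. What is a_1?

8

5446 = 13·415 + 51   →  a_0 = 13
415 = 8·51 + 7   →  a_1 = 8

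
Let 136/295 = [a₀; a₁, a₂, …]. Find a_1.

136 = 0·295 + 136   →  a_0 = 0
295 = 2·136 + 23   →  a_1 = 2

2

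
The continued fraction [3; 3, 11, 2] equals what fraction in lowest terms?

Using pₖ = aₖpₖ₋₁ + pₖ₋₂ and qₖ = aₖqₖ₋₁ + qₖ₋₂:
  k=0: a=3, p=3, q=1
  k=1: a=3, p=10, q=3
  k=2: a=11, p=113, q=34
  k=3: a=2, p=236, q=71

236/71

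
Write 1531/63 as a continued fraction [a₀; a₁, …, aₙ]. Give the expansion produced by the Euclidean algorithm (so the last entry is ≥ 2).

1531 = 24×63 + 19
63 = 3×19 + 6
19 = 3×6 + 1
6 = 6×1 + 0  (stop)
So 1531/63 = [24; 3, 3, 6].

[24; 3, 3, 6]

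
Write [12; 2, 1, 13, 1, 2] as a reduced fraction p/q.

Using pₖ = aₖpₖ₋₁ + pₖ₋₂ and qₖ = aₖqₖ₋₁ + qₖ₋₂:
  k=0: a=12, p=12, q=1
  k=1: a=2, p=25, q=2
  k=2: a=1, p=37, q=3
  k=3: a=13, p=506, q=41
  k=4: a=1, p=543, q=44
  k=5: a=2, p=1592, q=129

1592/129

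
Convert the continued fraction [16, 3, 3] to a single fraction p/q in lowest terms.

Fold from the inside: start with 3/1.
  3 + 1/3 = 10/3
  16 + 3/10 = 163/10

163/10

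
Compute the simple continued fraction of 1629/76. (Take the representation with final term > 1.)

[21; 2, 3, 3, 3]

1629 = 21×76 + 33
76 = 2×33 + 10
33 = 3×10 + 3
10 = 3×3 + 1
3 = 3×1 + 0  (stop)
So 1629/76 = [21; 2, 3, 3, 3].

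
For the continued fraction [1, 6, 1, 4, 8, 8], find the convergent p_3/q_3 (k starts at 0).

39/34

Using pₖ = aₖpₖ₋₁ + pₖ₋₂, qₖ = aₖqₖ₋₁ + qₖ₋₂ (with p₋₁=1, p₋₂=0, q₋₁=0, q₋₂=1):
  k=0: a=1, p=1, q=1
  k=1: a=6, p=7, q=6
  k=2: a=1, p=8, q=7
  k=3: a=4, p=39, q=34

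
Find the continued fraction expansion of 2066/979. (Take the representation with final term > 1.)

[2; 9, 15, 2, 3]

2066 = 2×979 + 108
979 = 9×108 + 7
108 = 15×7 + 3
7 = 2×3 + 1
3 = 3×1 + 0  (stop)
So 2066/979 = [2; 9, 15, 2, 3].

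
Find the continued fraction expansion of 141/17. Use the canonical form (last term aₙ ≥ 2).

141 = 8·17 + 5
17 = 3·5 + 2
5 = 2·2 + 1
2 = 2·1 + 0  (stop)
So 141/17 = [8; 3, 2, 2].

[8; 3, 2, 2]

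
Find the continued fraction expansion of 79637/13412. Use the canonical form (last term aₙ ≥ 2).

[5; 1, 15, 16, 17, 3]

79637 = 5·13412 + 12577
13412 = 1·12577 + 835
12577 = 15·835 + 52
835 = 16·52 + 3
52 = 17·3 + 1
3 = 3·1 + 0  (stop)
So 79637/13412 = [5; 1, 15, 16, 17, 3].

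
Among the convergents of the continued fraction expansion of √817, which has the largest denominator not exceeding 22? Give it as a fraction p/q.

√817 = [28; 1, 1, 2, 1, 1, 56, …] (period length 6).
Convergents:
  p_0/q_0 = 28/1
  p_1/q_1 = 29/1
  p_2/q_2 = 57/2
  p_3/q_3 = 143/5
  p_4/q_4 = 200/7
  p_5/q_5 = 343/12
  p_6/q_6 = 19408/679
q_5 = 12 ≤ 22 < 679 = q_6, so the answer is 343/12.

343/12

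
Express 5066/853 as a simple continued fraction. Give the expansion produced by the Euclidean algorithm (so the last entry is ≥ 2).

5066 = 5*853 + 801
853 = 1*801 + 52
801 = 15*52 + 21
52 = 2*21 + 10
21 = 2*10 + 1
10 = 10*1 + 0  (stop)
So 5066/853 = [5; 1, 15, 2, 2, 10].

[5; 1, 15, 2, 2, 10]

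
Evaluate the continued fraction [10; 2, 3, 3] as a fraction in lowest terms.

Using pₖ = aₖpₖ₋₁ + pₖ₋₂ and qₖ = aₖqₖ₋₁ + qₖ₋₂:
  k=0: a=10, p=10, q=1
  k=1: a=2, p=21, q=2
  k=2: a=3, p=73, q=7
  k=3: a=3, p=240, q=23

240/23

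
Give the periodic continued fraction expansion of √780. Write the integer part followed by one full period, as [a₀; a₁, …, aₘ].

a₀ = ⌊√780⌋ = 27.
With m₀=0, d₀=1 and mₖ₊₁ = dₖaₖ − mₖ, dₖ₊₁ = (n − mₖ₊₁²)/dₖ, aₖ₊₁ = ⌊(a₀+mₖ₊₁)/dₖ₊₁⌋:
  k=1: m=27, d=51, a=1
  k=2: m=24, d=4, a=12
  k=3: m=24, d=51, a=1
  k=4: m=27, d=1, a=54
d=1 and a=2a₀=54 at k=4, so the next step gives (m, d) = (27, 51) again — its k=1 value — and the period has length 4.

[27; 1, 12, 1, 54]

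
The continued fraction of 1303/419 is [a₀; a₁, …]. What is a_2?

9

1303 = 3·419 + 46   →  a_0 = 3
419 = 9·46 + 5   →  a_1 = 9
46 = 9·5 + 1   →  a_2 = 9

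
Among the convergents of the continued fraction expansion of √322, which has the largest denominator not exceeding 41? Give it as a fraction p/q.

323/18

√322 = [17; 1, 16, 1, 34, …] (period length 4).
Convergents:
  p_0/q_0 = 17/1
  p_1/q_1 = 18/1
  p_2/q_2 = 305/17
  p_3/q_3 = 323/18
  p_4/q_4 = 11287/629
q_3 = 18 ≤ 41 < 629 = q_4, so the answer is 323/18.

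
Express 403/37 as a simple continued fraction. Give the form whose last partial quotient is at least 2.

403 = 10*37 + 33
37 = 1*33 + 4
33 = 8*4 + 1
4 = 4*1 + 0  (stop)
So 403/37 = [10; 1, 8, 4].

[10; 1, 8, 4]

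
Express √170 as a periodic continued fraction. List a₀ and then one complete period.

a₀ = ⌊√170⌋ = 13.
With m₀=0, d₀=1 and mₖ₊₁ = dₖaₖ − mₖ, dₖ₊₁ = (n − mₖ₊₁²)/dₖ, aₖ₊₁ = ⌊(a₀+mₖ₊₁)/dₖ₊₁⌋:
  k=1: m=13, d=1, a=26
d=1 and a=2a₀=26 at k=1, so the next step gives (m, d) = (13, 1) again — its k=1 value — and the period has length 1.

[13; 26]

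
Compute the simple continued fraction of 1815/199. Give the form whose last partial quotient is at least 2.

1815 = 9×199 + 24
199 = 8×24 + 7
24 = 3×7 + 3
7 = 2×3 + 1
3 = 3×1 + 0  (stop)
So 1815/199 = [9; 8, 3, 2, 3].

[9; 8, 3, 2, 3]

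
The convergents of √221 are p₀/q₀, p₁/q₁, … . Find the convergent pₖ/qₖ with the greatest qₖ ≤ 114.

1665/112

√221 = [14; 1, 6, 2, 6, 1, 28, …] (period length 6).
Convergents:
  p_0/q_0 = 14/1
  p_1/q_1 = 15/1
  p_2/q_2 = 104/7
  p_3/q_3 = 223/15
  p_4/q_4 = 1442/97
  p_5/q_5 = 1665/112
  p_6/q_6 = 48062/3233
q_5 = 112 ≤ 114 < 3233 = q_6, so the answer is 1665/112.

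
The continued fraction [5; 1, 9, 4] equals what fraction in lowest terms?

Using pₖ = aₖpₖ₋₁ + pₖ₋₂ and qₖ = aₖqₖ₋₁ + qₖ₋₂:
  k=0: a=5, p=5, q=1
  k=1: a=1, p=6, q=1
  k=2: a=9, p=59, q=10
  k=3: a=4, p=242, q=41

242/41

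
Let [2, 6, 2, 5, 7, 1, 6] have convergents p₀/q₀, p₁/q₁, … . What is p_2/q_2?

28/13

Using pₖ = aₖpₖ₋₁ + pₖ₋₂, qₖ = aₖqₖ₋₁ + qₖ₋₂ (with p₋₁=1, p₋₂=0, q₋₁=0, q₋₂=1):
  k=0: a=2, p=2, q=1
  k=1: a=6, p=13, q=6
  k=2: a=2, p=28, q=13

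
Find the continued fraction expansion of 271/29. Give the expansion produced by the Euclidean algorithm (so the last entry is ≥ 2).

[9; 2, 1, 9]

271 = 9*29 + 10
29 = 2*10 + 9
10 = 1*9 + 1
9 = 9*1 + 0  (stop)
So 271/29 = [9; 2, 1, 9].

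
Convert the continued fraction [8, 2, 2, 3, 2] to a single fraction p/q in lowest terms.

328/39

Fold from the inside: start with 2/1.
  3 + 1/2 = 7/2
  2 + 2/7 = 16/7
  2 + 7/16 = 39/16
  8 + 16/39 = 328/39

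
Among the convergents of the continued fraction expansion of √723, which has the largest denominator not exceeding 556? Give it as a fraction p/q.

13041/485

√723 = [26; 1, 7, 1, 52, …] (period length 4).
Convergents:
  p_0/q_0 = 26/1
  p_1/q_1 = 27/1
  p_2/q_2 = 215/8
  p_3/q_3 = 242/9
  p_4/q_4 = 12799/476
  p_5/q_5 = 13041/485
  p_6/q_6 = 104086/3871
q_5 = 485 ≤ 556 < 3871 = q_6, so the answer is 13041/485.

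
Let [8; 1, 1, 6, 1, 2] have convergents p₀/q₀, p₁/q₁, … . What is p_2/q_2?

Using pₖ = aₖpₖ₋₁ + pₖ₋₂, qₖ = aₖqₖ₋₁ + qₖ₋₂ (with p₋₁=1, p₋₂=0, q₋₁=0, q₋₂=1):
  k=0: a=8, p=8, q=1
  k=1: a=1, p=9, q=1
  k=2: a=1, p=17, q=2

17/2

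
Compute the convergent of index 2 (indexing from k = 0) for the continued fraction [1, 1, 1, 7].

3/2

Using pₖ = aₖpₖ₋₁ + pₖ₋₂, qₖ = aₖqₖ₋₁ + qₖ₋₂ (with p₋₁=1, p₋₂=0, q₋₁=0, q₋₂=1):
  k=0: a=1, p=1, q=1
  k=1: a=1, p=2, q=1
  k=2: a=1, p=3, q=2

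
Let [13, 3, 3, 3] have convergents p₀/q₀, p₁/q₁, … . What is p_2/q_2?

133/10

Using pₖ = aₖpₖ₋₁ + pₖ₋₂, qₖ = aₖqₖ₋₁ + qₖ₋₂ (with p₋₁=1, p₋₂=0, q₋₁=0, q₋₂=1):
  k=0: a=13, p=13, q=1
  k=1: a=3, p=40, q=3
  k=2: a=3, p=133, q=10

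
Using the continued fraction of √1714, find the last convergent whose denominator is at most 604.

17057/412

√1714 = [41; 2, 2, 82, …] (period length 3).
Convergents:
  p_0/q_0 = 41/1
  p_1/q_1 = 83/2
  p_2/q_2 = 207/5
  p_3/q_3 = 17057/412
  p_4/q_4 = 34321/829
q_3 = 412 ≤ 604 < 829 = q_4, so the answer is 17057/412.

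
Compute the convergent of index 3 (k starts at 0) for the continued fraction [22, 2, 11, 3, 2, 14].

Using pₖ = aₖpₖ₋₁ + pₖ₋₂, qₖ = aₖqₖ₋₁ + qₖ₋₂ (with p₋₁=1, p₋₂=0, q₋₁=0, q₋₂=1):
  k=0: a=22, p=22, q=1
  k=1: a=2, p=45, q=2
  k=2: a=11, p=517, q=23
  k=3: a=3, p=1596, q=71

1596/71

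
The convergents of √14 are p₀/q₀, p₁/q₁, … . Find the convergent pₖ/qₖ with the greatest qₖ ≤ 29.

101/27

√14 = [3; 1, 2, 1, 6, …] (period length 4).
Convergents:
  p_0/q_0 = 3/1
  p_1/q_1 = 4/1
  p_2/q_2 = 11/3
  p_3/q_3 = 15/4
  p_4/q_4 = 101/27
  p_5/q_5 = 116/31
q_4 = 27 ≤ 29 < 31 = q_5, so the answer is 101/27.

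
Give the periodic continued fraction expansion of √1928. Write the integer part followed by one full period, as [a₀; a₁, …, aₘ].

a₀ = ⌊√1928⌋ = 43.
With m₀=0, d₀=1 and mₖ₊₁ = dₖaₖ − mₖ, dₖ₊₁ = (n − mₖ₊₁²)/dₖ, aₖ₊₁ = ⌊(a₀+mₖ₊₁)/dₖ₊₁⌋:
  k=1: m=43, d=79, a=1
  k=2: m=36, d=8, a=9
  k=3: m=36, d=79, a=1
  k=4: m=43, d=1, a=86
d=1 and a=2a₀=86 at k=4, so the next step gives (m, d) = (43, 79) again — its k=1 value — and the period has length 4.

[43; 1, 9, 1, 86]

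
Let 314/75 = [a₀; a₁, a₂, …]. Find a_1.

5

314 = 4·75 + 14   →  a_0 = 4
75 = 5·14 + 5   →  a_1 = 5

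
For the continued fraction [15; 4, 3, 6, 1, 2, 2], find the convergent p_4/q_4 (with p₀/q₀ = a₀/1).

1447/95

Using pₖ = aₖpₖ₋₁ + pₖ₋₂, qₖ = aₖqₖ₋₁ + qₖ₋₂ (with p₋₁=1, p₋₂=0, q₋₁=0, q₋₂=1):
  k=0: a=15, p=15, q=1
  k=1: a=4, p=61, q=4
  k=2: a=3, p=198, q=13
  k=3: a=6, p=1249, q=82
  k=4: a=1, p=1447, q=95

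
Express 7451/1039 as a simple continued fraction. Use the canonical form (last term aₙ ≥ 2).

[7; 5, 1, 5, 7, 4]

7451 = 7·1039 + 178
1039 = 5·178 + 149
178 = 1·149 + 29
149 = 5·29 + 4
29 = 7·4 + 1
4 = 4·1 + 0  (stop)
So 7451/1039 = [7; 5, 1, 5, 7, 4].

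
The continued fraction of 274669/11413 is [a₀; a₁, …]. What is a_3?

274669 = 24·11413 + 757   →  a_0 = 24
11413 = 15·757 + 58   →  a_1 = 15
757 = 13·58 + 3   →  a_2 = 13
58 = 19·3 + 1   →  a_3 = 19

19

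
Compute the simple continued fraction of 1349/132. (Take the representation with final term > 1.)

1349 = 10×132 + 29
132 = 4×29 + 16
29 = 1×16 + 13
16 = 1×13 + 3
13 = 4×3 + 1
3 = 3×1 + 0  (stop)
So 1349/132 = [10; 4, 1, 1, 4, 3].

[10; 4, 1, 1, 4, 3]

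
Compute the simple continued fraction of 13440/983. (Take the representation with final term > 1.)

[13; 1, 2, 18, 1, 16]

13440 = 13×983 + 661
983 = 1×661 + 322
661 = 2×322 + 17
322 = 18×17 + 16
17 = 1×16 + 1
16 = 16×1 + 0  (stop)
So 13440/983 = [13; 1, 2, 18, 1, 16].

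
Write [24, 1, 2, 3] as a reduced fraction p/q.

Using pₖ = aₖpₖ₋₁ + pₖ₋₂ and qₖ = aₖqₖ₋₁ + qₖ₋₂:
  k=0: a=24, p=24, q=1
  k=1: a=1, p=25, q=1
  k=2: a=2, p=74, q=3
  k=3: a=3, p=247, q=10

247/10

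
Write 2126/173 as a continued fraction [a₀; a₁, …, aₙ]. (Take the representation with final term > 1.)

[12; 3, 2, 5, 1, 3]

2126 = 12*173 + 50
173 = 3*50 + 23
50 = 2*23 + 4
23 = 5*4 + 3
4 = 1*3 + 1
3 = 3*1 + 0  (stop)
So 2126/173 = [12; 3, 2, 5, 1, 3].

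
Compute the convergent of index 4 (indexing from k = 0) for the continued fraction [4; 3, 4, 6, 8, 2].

2848/661

Using pₖ = aₖpₖ₋₁ + pₖ₋₂, qₖ = aₖqₖ₋₁ + qₖ₋₂ (with p₋₁=1, p₋₂=0, q₋₁=0, q₋₂=1):
  k=0: a=4, p=4, q=1
  k=1: a=3, p=13, q=3
  k=2: a=4, p=56, q=13
  k=3: a=6, p=349, q=81
  k=4: a=8, p=2848, q=661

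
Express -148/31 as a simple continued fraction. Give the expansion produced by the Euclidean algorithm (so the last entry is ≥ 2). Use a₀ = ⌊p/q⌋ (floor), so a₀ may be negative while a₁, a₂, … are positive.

-148 = -5*31 + 7
31 = 4*7 + 3
7 = 2*3 + 1
3 = 3*1 + 0  (stop)
So -148/31 = [-5; 4, 2, 3].

[-5; 4, 2, 3]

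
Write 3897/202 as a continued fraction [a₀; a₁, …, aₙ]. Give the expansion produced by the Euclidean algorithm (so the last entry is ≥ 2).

3897 = 19×202 + 59
202 = 3×59 + 25
59 = 2×25 + 9
25 = 2×9 + 7
9 = 1×7 + 2
7 = 3×2 + 1
2 = 2×1 + 0  (stop)
So 3897/202 = [19; 3, 2, 2, 1, 3, 2].

[19; 3, 2, 2, 1, 3, 2]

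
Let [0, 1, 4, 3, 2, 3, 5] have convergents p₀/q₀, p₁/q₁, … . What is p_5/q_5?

Using pₖ = aₖpₖ₋₁ + pₖ₋₂, qₖ = aₖqₖ₋₁ + qₖ₋₂ (with p₋₁=1, p₋₂=0, q₋₁=0, q₋₂=1):
  k=0: a=0, p=0, q=1
  k=1: a=1, p=1, q=1
  k=2: a=4, p=4, q=5
  k=3: a=3, p=13, q=16
  k=4: a=2, p=30, q=37
  k=5: a=3, p=103, q=127

103/127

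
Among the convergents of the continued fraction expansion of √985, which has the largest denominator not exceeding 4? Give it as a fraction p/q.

94/3

√985 = [31; 2, 1, 1, 2, 62, …] (period length 5).
Convergents:
  p_0/q_0 = 31/1
  p_1/q_1 = 63/2
  p_2/q_2 = 94/3
  p_3/q_3 = 157/5
q_2 = 3 ≤ 4 < 5 = q_3, so the answer is 94/3.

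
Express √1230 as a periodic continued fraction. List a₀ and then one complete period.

a₀ = ⌊√1230⌋ = 35.
With m₀=0, d₀=1 and mₖ₊₁ = dₖaₖ − mₖ, dₖ₊₁ = (n − mₖ₊₁²)/dₖ, aₖ₊₁ = ⌊(a₀+mₖ₊₁)/dₖ₊₁⌋:
  k=1: m=35, d=5, a=14
  k=2: m=35, d=1, a=70
d=1 and a=2a₀=70 at k=2, so the next step gives (m, d) = (35, 5) again — its k=1 value — and the period has length 2.

[35; 14, 70]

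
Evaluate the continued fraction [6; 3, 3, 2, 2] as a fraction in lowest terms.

353/56

Fold from the inside: start with 2/1.
  2 + 1/2 = 5/2
  3 + 2/5 = 17/5
  3 + 5/17 = 56/17
  6 + 17/56 = 353/56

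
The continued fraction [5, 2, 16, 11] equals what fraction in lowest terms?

Fold from the inside: start with 11/1.
  16 + 1/11 = 177/11
  2 + 11/177 = 365/177
  5 + 177/365 = 2002/365

2002/365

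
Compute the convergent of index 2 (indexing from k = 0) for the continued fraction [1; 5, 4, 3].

25/21

Using pₖ = aₖpₖ₋₁ + pₖ₋₂, qₖ = aₖqₖ₋₁ + qₖ₋₂ (with p₋₁=1, p₋₂=0, q₋₁=0, q₋₂=1):
  k=0: a=1, p=1, q=1
  k=1: a=5, p=6, q=5
  k=2: a=4, p=25, q=21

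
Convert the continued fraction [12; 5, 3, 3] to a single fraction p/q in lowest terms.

Fold from the inside: start with 3/1.
  3 + 1/3 = 10/3
  5 + 3/10 = 53/10
  12 + 10/53 = 646/53

646/53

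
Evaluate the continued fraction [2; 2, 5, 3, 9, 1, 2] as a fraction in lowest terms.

Fold from the inside: start with 2/1.
  1 + 1/2 = 3/2
  9 + 2/3 = 29/3
  3 + 3/29 = 90/29
  5 + 29/90 = 479/90
  2 + 90/479 = 1048/479
  2 + 479/1048 = 2575/1048

2575/1048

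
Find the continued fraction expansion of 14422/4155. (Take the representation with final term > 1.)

14422 = 3·4155 + 1957
4155 = 2·1957 + 241
1957 = 8·241 + 29
241 = 8·29 + 9
29 = 3·9 + 2
9 = 4·2 + 1
2 = 2·1 + 0  (stop)
So 14422/4155 = [3; 2, 8, 8, 3, 4, 2].

[3; 2, 8, 8, 3, 4, 2]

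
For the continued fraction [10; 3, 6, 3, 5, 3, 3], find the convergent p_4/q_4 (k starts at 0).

3291/319

Using pₖ = aₖpₖ₋₁ + pₖ₋₂, qₖ = aₖqₖ₋₁ + qₖ₋₂ (with p₋₁=1, p₋₂=0, q₋₁=0, q₋₂=1):
  k=0: a=10, p=10, q=1
  k=1: a=3, p=31, q=3
  k=2: a=6, p=196, q=19
  k=3: a=3, p=619, q=60
  k=4: a=5, p=3291, q=319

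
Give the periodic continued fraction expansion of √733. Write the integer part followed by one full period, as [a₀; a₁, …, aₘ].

a₀ = ⌊√733⌋ = 27.
With m₀=0, d₀=1 and mₖ₊₁ = dₖaₖ − mₖ, dₖ₊₁ = (n − mₖ₊₁²)/dₖ, aₖ₊₁ = ⌊(a₀+mₖ₊₁)/dₖ₊₁⌋:
  k=1: m=27, d=4, a=13
  k=2: m=25, d=27, a=1
  k=3: m=2, d=27, a=1
  k=4: m=25, d=4, a=13
  k=5: m=27, d=1, a=54
d=1 and a=2a₀=54 at k=5, so the next step gives (m, d) = (27, 4) again — its k=1 value — and the period has length 5.

[27; 13, 1, 1, 13, 54]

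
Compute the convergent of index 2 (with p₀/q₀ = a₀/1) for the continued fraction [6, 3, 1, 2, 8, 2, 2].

25/4

Using pₖ = aₖpₖ₋₁ + pₖ₋₂, qₖ = aₖqₖ₋₁ + qₖ₋₂ (with p₋₁=1, p₋₂=0, q₋₁=0, q₋₂=1):
  k=0: a=6, p=6, q=1
  k=1: a=3, p=19, q=3
  k=2: a=1, p=25, q=4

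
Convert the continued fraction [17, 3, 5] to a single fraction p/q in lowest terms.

277/16

Using pₖ = aₖpₖ₋₁ + pₖ₋₂ and qₖ = aₖqₖ₋₁ + qₖ₋₂:
  k=0: a=17, p=17, q=1
  k=1: a=3, p=52, q=3
  k=2: a=5, p=277, q=16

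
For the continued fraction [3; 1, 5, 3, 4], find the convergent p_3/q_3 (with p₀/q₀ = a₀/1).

73/19

Using pₖ = aₖpₖ₋₁ + pₖ₋₂, qₖ = aₖqₖ₋₁ + qₖ₋₂ (with p₋₁=1, p₋₂=0, q₋₁=0, q₋₂=1):
  k=0: a=3, p=3, q=1
  k=1: a=1, p=4, q=1
  k=2: a=5, p=23, q=6
  k=3: a=3, p=73, q=19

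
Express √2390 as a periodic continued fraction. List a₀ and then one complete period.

a₀ = ⌊√2390⌋ = 48.
With m₀=0, d₀=1 and mₖ₊₁ = dₖaₖ − mₖ, dₖ₊₁ = (n − mₖ₊₁²)/dₖ, aₖ₊₁ = ⌊(a₀+mₖ₊₁)/dₖ₊₁⌋:
  k=1: m=48, d=86, a=1
  k=2: m=38, d=11, a=7
  k=3: m=39, d=79, a=1
  k=4: m=40, d=10, a=8
  k=5: m=40, d=79, a=1
  k=6: m=39, d=11, a=7
  k=7: m=38, d=86, a=1
  k=8: m=48, d=1, a=96
d=1 and a=2a₀=96 at k=8, so the next step gives (m, d) = (48, 86) again — its k=1 value — and the period has length 8.

[48; 1, 7, 1, 8, 1, 7, 1, 96]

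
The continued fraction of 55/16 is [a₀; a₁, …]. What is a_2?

3

55 = 3·16 + 7   →  a_0 = 3
16 = 2·7 + 2   →  a_1 = 2
7 = 3·2 + 1   →  a_2 = 3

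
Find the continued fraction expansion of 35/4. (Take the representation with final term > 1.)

[8; 1, 3]

35 = 8·4 + 3
4 = 1·3 + 1
3 = 3·1 + 0  (stop)
So 35/4 = [8; 1, 3].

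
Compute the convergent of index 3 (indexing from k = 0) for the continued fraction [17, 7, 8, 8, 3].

Using pₖ = aₖpₖ₋₁ + pₖ₋₂, qₖ = aₖqₖ₋₁ + qₖ₋₂ (with p₋₁=1, p₋₂=0, q₋₁=0, q₋₂=1):
  k=0: a=17, p=17, q=1
  k=1: a=7, p=120, q=7
  k=2: a=8, p=977, q=57
  k=3: a=8, p=7936, q=463

7936/463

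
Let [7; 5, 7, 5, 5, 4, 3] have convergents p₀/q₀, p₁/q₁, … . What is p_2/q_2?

259/36

Using pₖ = aₖpₖ₋₁ + pₖ₋₂, qₖ = aₖqₖ₋₁ + qₖ₋₂ (with p₋₁=1, p₋₂=0, q₋₁=0, q₋₂=1):
  k=0: a=7, p=7, q=1
  k=1: a=5, p=36, q=5
  k=2: a=7, p=259, q=36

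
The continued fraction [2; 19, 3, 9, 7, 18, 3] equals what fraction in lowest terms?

437225/213098

Using pₖ = aₖpₖ₋₁ + pₖ₋₂ and qₖ = aₖqₖ₋₁ + qₖ₋₂:
  k=0: a=2, p=2, q=1
  k=1: a=19, p=39, q=19
  k=2: a=3, p=119, q=58
  k=3: a=9, p=1110, q=541
  k=4: a=7, p=7889, q=3845
  k=5: a=18, p=143112, q=69751
  k=6: a=3, p=437225, q=213098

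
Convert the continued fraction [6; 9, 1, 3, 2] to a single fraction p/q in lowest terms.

Using pₖ = aₖpₖ₋₁ + pₖ₋₂ and qₖ = aₖqₖ₋₁ + qₖ₋₂:
  k=0: a=6, p=6, q=1
  k=1: a=9, p=55, q=9
  k=2: a=1, p=61, q=10
  k=3: a=3, p=238, q=39
  k=4: a=2, p=537, q=88

537/88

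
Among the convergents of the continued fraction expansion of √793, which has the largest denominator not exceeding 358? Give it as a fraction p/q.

√793 = [28; 6, 4, 6, 56, …] (period length 4).
Convergents:
  p_0/q_0 = 28/1
  p_1/q_1 = 169/6
  p_2/q_2 = 704/25
  p_3/q_3 = 4393/156
  p_4/q_4 = 246712/8761
q_3 = 156 ≤ 358 < 8761 = q_4, so the answer is 4393/156.

4393/156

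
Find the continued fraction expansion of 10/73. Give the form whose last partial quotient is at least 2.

10 = 0·73 + 10
73 = 7·10 + 3
10 = 3·3 + 1
3 = 3·1 + 0  (stop)
So 10/73 = [0; 7, 3, 3].

[0; 7, 3, 3]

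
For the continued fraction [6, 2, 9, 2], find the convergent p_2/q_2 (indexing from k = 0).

123/19

Using pₖ = aₖpₖ₋₁ + pₖ₋₂, qₖ = aₖqₖ₋₁ + qₖ₋₂ (with p₋₁=1, p₋₂=0, q₋₁=0, q₋₂=1):
  k=0: a=6, p=6, q=1
  k=1: a=2, p=13, q=2
  k=2: a=9, p=123, q=19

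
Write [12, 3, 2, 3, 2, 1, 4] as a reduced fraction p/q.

Using pₖ = aₖpₖ₋₁ + pₖ₋₂ and qₖ = aₖqₖ₋₁ + qₖ₋₂:
  k=0: a=12, p=12, q=1
  k=1: a=3, p=37, q=3
  k=2: a=2, p=86, q=7
  k=3: a=3, p=295, q=24
  k=4: a=2, p=676, q=55
  k=5: a=1, p=971, q=79
  k=6: a=4, p=4560, q=371

4560/371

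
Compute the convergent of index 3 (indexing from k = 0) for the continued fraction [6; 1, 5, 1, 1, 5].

Using pₖ = aₖpₖ₋₁ + pₖ₋₂, qₖ = aₖqₖ₋₁ + qₖ₋₂ (with p₋₁=1, p₋₂=0, q₋₁=0, q₋₂=1):
  k=0: a=6, p=6, q=1
  k=1: a=1, p=7, q=1
  k=2: a=5, p=41, q=6
  k=3: a=1, p=48, q=7

48/7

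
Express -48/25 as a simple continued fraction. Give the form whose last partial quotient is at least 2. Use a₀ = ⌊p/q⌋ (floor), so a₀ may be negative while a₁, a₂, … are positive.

-48 = -2×25 + 2
25 = 12×2 + 1
2 = 2×1 + 0  (stop)
So -48/25 = [-2; 12, 2].

[-2; 12, 2]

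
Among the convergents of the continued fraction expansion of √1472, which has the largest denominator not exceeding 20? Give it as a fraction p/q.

√1472 = [38; 2, 1, 2, 1, 2, 76, …] (period length 6).
Convergents:
  p_0/q_0 = 38/1
  p_1/q_1 = 77/2
  p_2/q_2 = 115/3
  p_3/q_3 = 307/8
  p_4/q_4 = 422/11
  p_5/q_5 = 1151/30
q_4 = 11 ≤ 20 < 30 = q_5, so the answer is 422/11.

422/11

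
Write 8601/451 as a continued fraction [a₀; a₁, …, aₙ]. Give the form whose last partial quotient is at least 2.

8601 = 19*451 + 32
451 = 14*32 + 3
32 = 10*3 + 2
3 = 1*2 + 1
2 = 2*1 + 0  (stop)
So 8601/451 = [19; 14, 10, 1, 2].

[19; 14, 10, 1, 2]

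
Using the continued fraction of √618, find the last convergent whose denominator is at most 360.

8676/349

√618 = [24; 1, 6, 8, 6, 1, 48, …] (period length 6).
Convergents:
  p_0/q_0 = 24/1
  p_1/q_1 = 25/1
  p_2/q_2 = 174/7
  p_3/q_3 = 1417/57
  p_4/q_4 = 8676/349
  p_5/q_5 = 10093/406
q_4 = 349 ≤ 360 < 406 = q_5, so the answer is 8676/349.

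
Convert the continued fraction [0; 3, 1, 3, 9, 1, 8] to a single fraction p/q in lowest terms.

Fold from the inside: start with 8/1.
  1 + 1/8 = 9/8
  9 + 8/9 = 89/9
  3 + 9/89 = 276/89
  1 + 89/276 = 365/276
  3 + 276/365 = 1371/365
  0 + 365/1371 = 365/1371

365/1371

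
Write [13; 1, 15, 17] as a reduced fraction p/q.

Using pₖ = aₖpₖ₋₁ + pₖ₋₂ and qₖ = aₖqₖ₋₁ + qₖ₋₂:
  k=0: a=13, p=13, q=1
  k=1: a=1, p=14, q=1
  k=2: a=15, p=223, q=16
  k=3: a=17, p=3805, q=273

3805/273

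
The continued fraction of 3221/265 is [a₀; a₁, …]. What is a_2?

3221 = 12·265 + 41   →  a_0 = 12
265 = 6·41 + 19   →  a_1 = 6
41 = 2·19 + 3   →  a_2 = 2

2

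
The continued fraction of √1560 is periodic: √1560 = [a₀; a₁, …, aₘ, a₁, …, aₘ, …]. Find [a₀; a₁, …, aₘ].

a₀ = ⌊√1560⌋ = 39.
With m₀=0, d₀=1 and mₖ₊₁ = dₖaₖ − mₖ, dₖ₊₁ = (n − mₖ₊₁²)/dₖ, aₖ₊₁ = ⌊(a₀+mₖ₊₁)/dₖ₊₁⌋:
  k=1: m=39, d=39, a=2
  k=2: m=39, d=1, a=78
d=1 and a=2a₀=78 at k=2, so the next step gives (m, d) = (39, 39) again — its k=1 value — and the period has length 2.

[39; 2, 78]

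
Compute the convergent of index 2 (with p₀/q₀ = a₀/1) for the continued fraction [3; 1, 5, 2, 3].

Using pₖ = aₖpₖ₋₁ + pₖ₋₂, qₖ = aₖqₖ₋₁ + qₖ₋₂ (with p₋₁=1, p₋₂=0, q₋₁=0, q₋₂=1):
  k=0: a=3, p=3, q=1
  k=1: a=1, p=4, q=1
  k=2: a=5, p=23, q=6

23/6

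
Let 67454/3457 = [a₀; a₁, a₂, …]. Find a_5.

5

67454 = 19·3457 + 1771   →  a_0 = 19
3457 = 1·1771 + 1686   →  a_1 = 1
1771 = 1·1686 + 85   →  a_2 = 1
1686 = 19·85 + 71   →  a_3 = 19
85 = 1·71 + 14   →  a_4 = 1
71 = 5·14 + 1   →  a_5 = 5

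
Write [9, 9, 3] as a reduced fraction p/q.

255/28

Fold from the inside: start with 3/1.
  9 + 1/3 = 28/3
  9 + 3/28 = 255/28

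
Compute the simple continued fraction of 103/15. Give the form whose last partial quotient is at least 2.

[6; 1, 6, 2]

103 = 6×15 + 13
15 = 1×13 + 2
13 = 6×2 + 1
2 = 2×1 + 0  (stop)
So 103/15 = [6; 1, 6, 2].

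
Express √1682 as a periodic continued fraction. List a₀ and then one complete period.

a₀ = ⌊√1682⌋ = 41.
With m₀=0, d₀=1 and mₖ₊₁ = dₖaₖ − mₖ, dₖ₊₁ = (n − mₖ₊₁²)/dₖ, aₖ₊₁ = ⌊(a₀+mₖ₊₁)/dₖ₊₁⌋:
  k=1: m=41, d=1, a=82
d=1 and a=2a₀=82 at k=1, so the next step gives (m, d) = (41, 1) again — its k=1 value — and the period has length 1.

[41; 82]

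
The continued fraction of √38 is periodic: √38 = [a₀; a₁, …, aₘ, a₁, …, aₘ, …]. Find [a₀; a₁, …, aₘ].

[6; 6, 12]

a₀ = ⌊√38⌋ = 6.
With m₀=0, d₀=1 and mₖ₊₁ = dₖaₖ − mₖ, dₖ₊₁ = (n − mₖ₊₁²)/dₖ, aₖ₊₁ = ⌊(a₀+mₖ₊₁)/dₖ₊₁⌋:
  k=1: m=6, d=2, a=6
  k=2: m=6, d=1, a=12
d=1 and a=2a₀=12 at k=2, so the next step gives (m, d) = (6, 2) again — its k=1 value — and the period has length 2.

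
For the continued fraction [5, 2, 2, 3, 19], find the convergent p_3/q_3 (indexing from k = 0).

Using pₖ = aₖpₖ₋₁ + pₖ₋₂, qₖ = aₖqₖ₋₁ + qₖ₋₂ (with p₋₁=1, p₋₂=0, q₋₁=0, q₋₂=1):
  k=0: a=5, p=5, q=1
  k=1: a=2, p=11, q=2
  k=2: a=2, p=27, q=5
  k=3: a=3, p=92, q=17

92/17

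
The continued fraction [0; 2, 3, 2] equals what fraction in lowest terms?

Fold from the inside: start with 2/1.
  3 + 1/2 = 7/2
  2 + 2/7 = 16/7
  0 + 7/16 = 7/16

7/16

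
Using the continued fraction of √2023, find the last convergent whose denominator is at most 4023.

180091/4004

√2023 = [44; 1, 43, 1, 88, …] (period length 4).
Convergents:
  p_0/q_0 = 44/1
  p_1/q_1 = 45/1
  p_2/q_2 = 1979/44
  p_3/q_3 = 2024/45
  p_4/q_4 = 180091/4004
  p_5/q_5 = 182115/4049
q_4 = 4004 ≤ 4023 < 4049 = q_5, so the answer is 180091/4004.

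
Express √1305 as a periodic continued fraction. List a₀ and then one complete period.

a₀ = ⌊√1305⌋ = 36.
With m₀=0, d₀=1 and mₖ₊₁ = dₖaₖ − mₖ, dₖ₊₁ = (n − mₖ₊₁²)/dₖ, aₖ₊₁ = ⌊(a₀+mₖ₊₁)/dₖ₊₁⌋:
  k=1: m=36, d=9, a=8
  k=2: m=36, d=1, a=72
d=1 and a=2a₀=72 at k=2, so the next step gives (m, d) = (36, 9) again — its k=1 value — and the period has length 2.

[36; 8, 72]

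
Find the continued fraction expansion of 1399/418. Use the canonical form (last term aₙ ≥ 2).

1399 = 3×418 + 145
418 = 2×145 + 128
145 = 1×128 + 17
128 = 7×17 + 9
17 = 1×9 + 8
9 = 1×8 + 1
8 = 8×1 + 0  (stop)
So 1399/418 = [3; 2, 1, 7, 1, 1, 8].

[3; 2, 1, 7, 1, 1, 8]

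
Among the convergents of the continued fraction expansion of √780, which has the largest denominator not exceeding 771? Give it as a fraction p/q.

√780 = [27; 1, 12, 1, 54, …] (period length 4).
Convergents:
  p_0/q_0 = 27/1
  p_1/q_1 = 28/1
  p_2/q_2 = 363/13
  p_3/q_3 = 391/14
  p_4/q_4 = 21477/769
  p_5/q_5 = 21868/783
q_4 = 769 ≤ 771 < 783 = q_5, so the answer is 21477/769.

21477/769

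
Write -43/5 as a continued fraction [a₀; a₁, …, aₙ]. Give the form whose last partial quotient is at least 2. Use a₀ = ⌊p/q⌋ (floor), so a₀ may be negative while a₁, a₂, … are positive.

-43 = -9·5 + 2
5 = 2·2 + 1
2 = 2·1 + 0  (stop)
So -43/5 = [-9; 2, 2].

[-9; 2, 2]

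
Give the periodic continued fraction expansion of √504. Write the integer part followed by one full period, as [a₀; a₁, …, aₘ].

a₀ = ⌊√504⌋ = 22.
With m₀=0, d₀=1 and mₖ₊₁ = dₖaₖ − mₖ, dₖ₊₁ = (n − mₖ₊₁²)/dₖ, aₖ₊₁ = ⌊(a₀+mₖ₊₁)/dₖ₊₁⌋:
  k=1: m=22, d=20, a=2
  k=2: m=18, d=9, a=4
  k=3: m=18, d=20, a=2
  k=4: m=22, d=1, a=44
d=1 and a=2a₀=44 at k=4, so the next step gives (m, d) = (22, 20) again — its k=1 value — and the period has length 4.

[22; 2, 4, 2, 44]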